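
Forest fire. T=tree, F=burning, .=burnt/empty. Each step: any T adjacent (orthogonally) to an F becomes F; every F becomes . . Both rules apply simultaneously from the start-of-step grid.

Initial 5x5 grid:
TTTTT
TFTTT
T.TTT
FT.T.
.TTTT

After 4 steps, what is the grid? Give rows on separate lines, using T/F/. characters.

Step 1: 5 trees catch fire, 2 burn out
  TFTTT
  F.FTT
  F.TTT
  .F.T.
  .TTTT
Step 2: 5 trees catch fire, 5 burn out
  F.FTT
  ...FT
  ..FTT
  ...T.
  .FTTT
Step 3: 4 trees catch fire, 5 burn out
  ...FT
  ....F
  ...FT
  ...T.
  ..FTT
Step 4: 4 trees catch fire, 4 burn out
  ....F
  .....
  ....F
  ...F.
  ...FT

....F
.....
....F
...F.
...FT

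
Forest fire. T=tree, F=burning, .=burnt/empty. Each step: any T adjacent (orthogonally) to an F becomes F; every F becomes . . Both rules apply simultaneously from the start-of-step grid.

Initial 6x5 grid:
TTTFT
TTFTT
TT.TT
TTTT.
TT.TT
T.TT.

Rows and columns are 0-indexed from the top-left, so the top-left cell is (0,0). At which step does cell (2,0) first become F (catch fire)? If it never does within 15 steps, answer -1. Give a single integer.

Step 1: cell (2,0)='T' (+4 fires, +2 burnt)
Step 2: cell (2,0)='T' (+5 fires, +4 burnt)
Step 3: cell (2,0)='F' (+5 fires, +5 burnt)
  -> target ignites at step 3
Step 4: cell (2,0)='.' (+4 fires, +5 burnt)
Step 5: cell (2,0)='.' (+3 fires, +4 burnt)
Step 6: cell (2,0)='.' (+2 fires, +3 burnt)
Step 7: cell (2,0)='.' (+0 fires, +2 burnt)
  fire out at step 7

3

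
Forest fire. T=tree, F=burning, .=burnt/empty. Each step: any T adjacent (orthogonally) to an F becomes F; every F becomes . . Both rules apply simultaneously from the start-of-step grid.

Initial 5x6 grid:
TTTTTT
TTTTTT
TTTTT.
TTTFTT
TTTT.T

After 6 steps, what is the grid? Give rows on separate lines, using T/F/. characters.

Step 1: 4 trees catch fire, 1 burn out
  TTTTTT
  TTTTTT
  TTTFT.
  TTF.FT
  TTTF.T
Step 2: 6 trees catch fire, 4 burn out
  TTTTTT
  TTTFTT
  TTF.F.
  TF...F
  TTF..T
Step 3: 7 trees catch fire, 6 burn out
  TTTFTT
  TTF.FT
  TF....
  F.....
  TF...F
Step 4: 6 trees catch fire, 7 burn out
  TTF.FT
  TF...F
  F.....
  ......
  F.....
Step 5: 3 trees catch fire, 6 burn out
  TF...F
  F.....
  ......
  ......
  ......
Step 6: 1 trees catch fire, 3 burn out
  F.....
  ......
  ......
  ......
  ......

F.....
......
......
......
......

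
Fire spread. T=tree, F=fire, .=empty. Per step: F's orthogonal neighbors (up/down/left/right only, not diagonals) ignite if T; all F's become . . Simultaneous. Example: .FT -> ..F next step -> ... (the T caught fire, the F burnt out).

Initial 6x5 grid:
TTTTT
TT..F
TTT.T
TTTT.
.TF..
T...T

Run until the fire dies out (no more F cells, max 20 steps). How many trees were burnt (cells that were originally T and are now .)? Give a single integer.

Step 1: +4 fires, +2 burnt (F count now 4)
Step 2: +4 fires, +4 burnt (F count now 4)
Step 3: +3 fires, +4 burnt (F count now 3)
Step 4: +3 fires, +3 burnt (F count now 3)
Step 5: +2 fires, +3 burnt (F count now 2)
Step 6: +0 fires, +2 burnt (F count now 0)
Fire out after step 6
Initially T: 18, now '.': 28
Total burnt (originally-T cells now '.'): 16

Answer: 16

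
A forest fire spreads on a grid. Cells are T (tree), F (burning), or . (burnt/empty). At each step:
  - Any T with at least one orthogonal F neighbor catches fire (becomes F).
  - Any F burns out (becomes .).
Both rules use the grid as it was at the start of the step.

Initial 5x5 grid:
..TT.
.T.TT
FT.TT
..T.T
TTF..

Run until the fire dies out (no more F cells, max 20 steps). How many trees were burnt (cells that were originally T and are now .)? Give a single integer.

Step 1: +3 fires, +2 burnt (F count now 3)
Step 2: +2 fires, +3 burnt (F count now 2)
Step 3: +0 fires, +2 burnt (F count now 0)
Fire out after step 3
Initially T: 12, now '.': 18
Total burnt (originally-T cells now '.'): 5

Answer: 5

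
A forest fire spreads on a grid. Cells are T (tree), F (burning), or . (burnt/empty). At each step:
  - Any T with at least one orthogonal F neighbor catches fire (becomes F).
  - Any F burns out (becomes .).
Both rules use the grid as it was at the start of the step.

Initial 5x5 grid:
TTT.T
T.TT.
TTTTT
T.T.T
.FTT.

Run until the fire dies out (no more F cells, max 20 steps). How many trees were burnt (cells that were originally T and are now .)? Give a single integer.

Answer: 16

Derivation:
Step 1: +1 fires, +1 burnt (F count now 1)
Step 2: +2 fires, +1 burnt (F count now 2)
Step 3: +1 fires, +2 burnt (F count now 1)
Step 4: +3 fires, +1 burnt (F count now 3)
Step 5: +4 fires, +3 burnt (F count now 4)
Step 6: +4 fires, +4 burnt (F count now 4)
Step 7: +1 fires, +4 burnt (F count now 1)
Step 8: +0 fires, +1 burnt (F count now 0)
Fire out after step 8
Initially T: 17, now '.': 24
Total burnt (originally-T cells now '.'): 16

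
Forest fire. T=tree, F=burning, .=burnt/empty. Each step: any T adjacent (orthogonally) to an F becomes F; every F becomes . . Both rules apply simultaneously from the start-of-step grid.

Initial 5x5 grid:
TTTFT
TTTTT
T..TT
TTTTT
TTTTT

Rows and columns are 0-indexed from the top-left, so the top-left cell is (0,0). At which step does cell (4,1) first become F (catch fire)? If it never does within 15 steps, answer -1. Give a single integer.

Step 1: cell (4,1)='T' (+3 fires, +1 burnt)
Step 2: cell (4,1)='T' (+4 fires, +3 burnt)
Step 3: cell (4,1)='T' (+4 fires, +4 burnt)
Step 4: cell (4,1)='T' (+4 fires, +4 burnt)
Step 5: cell (4,1)='T' (+4 fires, +4 burnt)
Step 6: cell (4,1)='F' (+2 fires, +4 burnt)
  -> target ignites at step 6
Step 7: cell (4,1)='.' (+1 fires, +2 burnt)
Step 8: cell (4,1)='.' (+0 fires, +1 burnt)
  fire out at step 8

6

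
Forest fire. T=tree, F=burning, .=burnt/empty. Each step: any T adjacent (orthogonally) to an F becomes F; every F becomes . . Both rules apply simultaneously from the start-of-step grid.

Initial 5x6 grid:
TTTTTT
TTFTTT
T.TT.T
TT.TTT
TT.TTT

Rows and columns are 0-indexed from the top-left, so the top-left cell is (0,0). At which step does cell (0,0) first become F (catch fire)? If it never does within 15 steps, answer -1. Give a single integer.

Step 1: cell (0,0)='T' (+4 fires, +1 burnt)
Step 2: cell (0,0)='T' (+5 fires, +4 burnt)
Step 3: cell (0,0)='F' (+5 fires, +5 burnt)
  -> target ignites at step 3
Step 4: cell (0,0)='.' (+5 fires, +5 burnt)
Step 5: cell (0,0)='.' (+4 fires, +5 burnt)
Step 6: cell (0,0)='.' (+2 fires, +4 burnt)
Step 7: cell (0,0)='.' (+0 fires, +2 burnt)
  fire out at step 7

3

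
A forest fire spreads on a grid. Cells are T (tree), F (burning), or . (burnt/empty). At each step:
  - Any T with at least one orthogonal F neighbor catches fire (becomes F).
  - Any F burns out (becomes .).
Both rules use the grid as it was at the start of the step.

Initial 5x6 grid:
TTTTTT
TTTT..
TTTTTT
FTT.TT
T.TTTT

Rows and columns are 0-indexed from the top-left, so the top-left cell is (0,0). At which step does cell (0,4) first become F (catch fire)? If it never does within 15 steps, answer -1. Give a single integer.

Step 1: cell (0,4)='T' (+3 fires, +1 burnt)
Step 2: cell (0,4)='T' (+3 fires, +3 burnt)
Step 3: cell (0,4)='T' (+4 fires, +3 burnt)
Step 4: cell (0,4)='T' (+4 fires, +4 burnt)
Step 5: cell (0,4)='T' (+4 fires, +4 burnt)
Step 6: cell (0,4)='T' (+4 fires, +4 burnt)
Step 7: cell (0,4)='F' (+2 fires, +4 burnt)
  -> target ignites at step 7
Step 8: cell (0,4)='.' (+1 fires, +2 burnt)
Step 9: cell (0,4)='.' (+0 fires, +1 burnt)
  fire out at step 9

7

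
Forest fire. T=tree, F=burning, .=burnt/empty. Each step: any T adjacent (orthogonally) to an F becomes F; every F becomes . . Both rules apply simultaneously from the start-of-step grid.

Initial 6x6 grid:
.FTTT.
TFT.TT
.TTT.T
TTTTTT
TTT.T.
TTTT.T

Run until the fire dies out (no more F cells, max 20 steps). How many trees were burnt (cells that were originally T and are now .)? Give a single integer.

Step 1: +4 fires, +2 burnt (F count now 4)
Step 2: +3 fires, +4 burnt (F count now 3)
Step 3: +5 fires, +3 burnt (F count now 5)
Step 4: +5 fires, +5 burnt (F count now 5)
Step 5: +4 fires, +5 burnt (F count now 4)
Step 6: +4 fires, +4 burnt (F count now 4)
Step 7: +0 fires, +4 burnt (F count now 0)
Fire out after step 7
Initially T: 26, now '.': 35
Total burnt (originally-T cells now '.'): 25

Answer: 25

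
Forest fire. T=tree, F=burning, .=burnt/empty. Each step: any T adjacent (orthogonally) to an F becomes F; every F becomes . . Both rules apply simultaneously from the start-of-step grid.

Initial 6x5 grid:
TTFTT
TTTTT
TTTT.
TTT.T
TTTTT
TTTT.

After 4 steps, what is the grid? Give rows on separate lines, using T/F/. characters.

Step 1: 3 trees catch fire, 1 burn out
  TF.FT
  TTFTT
  TTTT.
  TTT.T
  TTTTT
  TTTT.
Step 2: 5 trees catch fire, 3 burn out
  F...F
  TF.FT
  TTFT.
  TTT.T
  TTTTT
  TTTT.
Step 3: 5 trees catch fire, 5 burn out
  .....
  F...F
  TF.F.
  TTF.T
  TTTTT
  TTTT.
Step 4: 3 trees catch fire, 5 burn out
  .....
  .....
  F....
  TF..T
  TTFTT
  TTTT.

.....
.....
F....
TF..T
TTFTT
TTTT.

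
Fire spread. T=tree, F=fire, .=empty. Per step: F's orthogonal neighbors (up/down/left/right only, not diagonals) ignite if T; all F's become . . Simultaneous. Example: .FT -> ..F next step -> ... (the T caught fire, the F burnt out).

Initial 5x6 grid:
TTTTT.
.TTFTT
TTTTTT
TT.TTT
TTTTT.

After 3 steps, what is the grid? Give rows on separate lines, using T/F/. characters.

Step 1: 4 trees catch fire, 1 burn out
  TTTFT.
  .TF.FT
  TTTFTT
  TT.TTT
  TTTTT.
Step 2: 7 trees catch fire, 4 burn out
  TTF.F.
  .F...F
  TTF.FT
  TT.FTT
  TTTTT.
Step 3: 5 trees catch fire, 7 burn out
  TF....
  ......
  TF...F
  TT..FT
  TTTFT.

TF....
......
TF...F
TT..FT
TTTFT.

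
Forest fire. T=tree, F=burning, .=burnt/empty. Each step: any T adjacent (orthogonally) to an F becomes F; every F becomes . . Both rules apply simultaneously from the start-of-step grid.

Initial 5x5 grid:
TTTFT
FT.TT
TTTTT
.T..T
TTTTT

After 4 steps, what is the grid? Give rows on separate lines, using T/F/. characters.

Step 1: 6 trees catch fire, 2 burn out
  FTF.F
  .F.FT
  FTTTT
  .T..T
  TTTTT
Step 2: 4 trees catch fire, 6 burn out
  .F...
  ....F
  .FTFT
  .T..T
  TTTTT
Step 3: 3 trees catch fire, 4 burn out
  .....
  .....
  ..F.F
  .F..T
  TTTTT
Step 4: 2 trees catch fire, 3 burn out
  .....
  .....
  .....
  ....F
  TFTTT

.....
.....
.....
....F
TFTTT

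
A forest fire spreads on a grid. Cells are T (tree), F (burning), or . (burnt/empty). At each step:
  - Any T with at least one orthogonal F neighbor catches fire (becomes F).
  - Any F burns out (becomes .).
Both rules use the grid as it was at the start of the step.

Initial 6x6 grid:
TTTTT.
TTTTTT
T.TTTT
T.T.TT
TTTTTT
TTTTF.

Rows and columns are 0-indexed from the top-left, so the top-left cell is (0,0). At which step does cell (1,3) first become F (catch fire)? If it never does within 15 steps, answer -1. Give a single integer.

Step 1: cell (1,3)='T' (+2 fires, +1 burnt)
Step 2: cell (1,3)='T' (+4 fires, +2 burnt)
Step 3: cell (1,3)='T' (+4 fires, +4 burnt)
Step 4: cell (1,3)='T' (+6 fires, +4 burnt)
Step 5: cell (1,3)='F' (+5 fires, +6 burnt)
  -> target ignites at step 5
Step 6: cell (1,3)='.' (+3 fires, +5 burnt)
Step 7: cell (1,3)='.' (+3 fires, +3 burnt)
Step 8: cell (1,3)='.' (+2 fires, +3 burnt)
Step 9: cell (1,3)='.' (+1 fires, +2 burnt)
Step 10: cell (1,3)='.' (+0 fires, +1 burnt)
  fire out at step 10

5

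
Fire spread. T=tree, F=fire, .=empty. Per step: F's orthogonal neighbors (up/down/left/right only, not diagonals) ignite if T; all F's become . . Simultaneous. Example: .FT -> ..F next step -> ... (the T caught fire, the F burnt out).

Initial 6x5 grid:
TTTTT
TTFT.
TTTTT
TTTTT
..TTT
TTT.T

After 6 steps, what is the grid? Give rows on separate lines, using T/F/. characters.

Step 1: 4 trees catch fire, 1 burn out
  TTFTT
  TF.F.
  TTFTT
  TTTTT
  ..TTT
  TTT.T
Step 2: 6 trees catch fire, 4 burn out
  TF.FT
  F....
  TF.FT
  TTFTT
  ..TTT
  TTT.T
Step 3: 7 trees catch fire, 6 burn out
  F...F
  .....
  F...F
  TF.FT
  ..FTT
  TTT.T
Step 4: 4 trees catch fire, 7 burn out
  .....
  .....
  .....
  F...F
  ...FT
  TTF.T
Step 5: 2 trees catch fire, 4 burn out
  .....
  .....
  .....
  .....
  ....F
  TF..T
Step 6: 2 trees catch fire, 2 burn out
  .....
  .....
  .....
  .....
  .....
  F...F

.....
.....
.....
.....
.....
F...F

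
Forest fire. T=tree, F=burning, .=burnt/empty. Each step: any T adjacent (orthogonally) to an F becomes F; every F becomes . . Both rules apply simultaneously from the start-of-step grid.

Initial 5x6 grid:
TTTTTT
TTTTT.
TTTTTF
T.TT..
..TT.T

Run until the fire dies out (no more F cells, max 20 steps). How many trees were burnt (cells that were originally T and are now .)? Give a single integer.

Answer: 21

Derivation:
Step 1: +1 fires, +1 burnt (F count now 1)
Step 2: +2 fires, +1 burnt (F count now 2)
Step 3: +4 fires, +2 burnt (F count now 4)
Step 4: +6 fires, +4 burnt (F count now 6)
Step 5: +4 fires, +6 burnt (F count now 4)
Step 6: +3 fires, +4 burnt (F count now 3)
Step 7: +1 fires, +3 burnt (F count now 1)
Step 8: +0 fires, +1 burnt (F count now 0)
Fire out after step 8
Initially T: 22, now '.': 29
Total burnt (originally-T cells now '.'): 21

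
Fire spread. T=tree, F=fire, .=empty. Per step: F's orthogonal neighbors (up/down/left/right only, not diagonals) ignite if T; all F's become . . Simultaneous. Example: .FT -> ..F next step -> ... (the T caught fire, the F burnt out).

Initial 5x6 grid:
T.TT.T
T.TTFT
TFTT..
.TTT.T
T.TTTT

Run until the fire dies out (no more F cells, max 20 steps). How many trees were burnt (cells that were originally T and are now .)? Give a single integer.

Step 1: +5 fires, +2 burnt (F count now 5)
Step 2: +6 fires, +5 burnt (F count now 6)
Step 3: +4 fires, +6 burnt (F count now 4)
Step 4: +1 fires, +4 burnt (F count now 1)
Step 5: +1 fires, +1 burnt (F count now 1)
Step 6: +1 fires, +1 burnt (F count now 1)
Step 7: +1 fires, +1 burnt (F count now 1)
Step 8: +0 fires, +1 burnt (F count now 0)
Fire out after step 8
Initially T: 20, now '.': 29
Total burnt (originally-T cells now '.'): 19

Answer: 19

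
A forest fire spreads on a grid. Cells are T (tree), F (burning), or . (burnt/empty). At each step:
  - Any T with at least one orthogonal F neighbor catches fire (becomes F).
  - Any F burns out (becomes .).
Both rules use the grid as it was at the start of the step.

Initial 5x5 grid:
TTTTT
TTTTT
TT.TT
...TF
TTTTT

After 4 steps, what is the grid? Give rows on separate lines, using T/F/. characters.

Step 1: 3 trees catch fire, 1 burn out
  TTTTT
  TTTTT
  TT.TF
  ...F.
  TTTTF
Step 2: 3 trees catch fire, 3 burn out
  TTTTT
  TTTTF
  TT.F.
  .....
  TTTF.
Step 3: 3 trees catch fire, 3 burn out
  TTTTF
  TTTF.
  TT...
  .....
  TTF..
Step 4: 3 trees catch fire, 3 burn out
  TTTF.
  TTF..
  TT...
  .....
  TF...

TTTF.
TTF..
TT...
.....
TF...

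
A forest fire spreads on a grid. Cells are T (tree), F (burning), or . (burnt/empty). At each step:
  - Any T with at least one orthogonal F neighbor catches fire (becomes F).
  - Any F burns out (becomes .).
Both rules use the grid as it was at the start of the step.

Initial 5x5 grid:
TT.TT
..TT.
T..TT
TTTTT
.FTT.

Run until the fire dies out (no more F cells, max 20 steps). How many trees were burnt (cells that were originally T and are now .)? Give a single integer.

Step 1: +2 fires, +1 burnt (F count now 2)
Step 2: +3 fires, +2 burnt (F count now 3)
Step 3: +2 fires, +3 burnt (F count now 2)
Step 4: +2 fires, +2 burnt (F count now 2)
Step 5: +2 fires, +2 burnt (F count now 2)
Step 6: +2 fires, +2 burnt (F count now 2)
Step 7: +1 fires, +2 burnt (F count now 1)
Step 8: +0 fires, +1 burnt (F count now 0)
Fire out after step 8
Initially T: 16, now '.': 23
Total burnt (originally-T cells now '.'): 14

Answer: 14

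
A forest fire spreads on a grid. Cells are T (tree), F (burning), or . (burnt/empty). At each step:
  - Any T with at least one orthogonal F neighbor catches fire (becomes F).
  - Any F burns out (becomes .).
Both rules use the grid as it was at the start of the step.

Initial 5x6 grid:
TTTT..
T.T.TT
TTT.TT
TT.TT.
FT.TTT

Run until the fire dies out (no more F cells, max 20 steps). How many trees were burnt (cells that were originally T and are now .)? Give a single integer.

Answer: 12

Derivation:
Step 1: +2 fires, +1 burnt (F count now 2)
Step 2: +2 fires, +2 burnt (F count now 2)
Step 3: +2 fires, +2 burnt (F count now 2)
Step 4: +2 fires, +2 burnt (F count now 2)
Step 5: +2 fires, +2 burnt (F count now 2)
Step 6: +1 fires, +2 burnt (F count now 1)
Step 7: +1 fires, +1 burnt (F count now 1)
Step 8: +0 fires, +1 burnt (F count now 0)
Fire out after step 8
Initially T: 21, now '.': 21
Total burnt (originally-T cells now '.'): 12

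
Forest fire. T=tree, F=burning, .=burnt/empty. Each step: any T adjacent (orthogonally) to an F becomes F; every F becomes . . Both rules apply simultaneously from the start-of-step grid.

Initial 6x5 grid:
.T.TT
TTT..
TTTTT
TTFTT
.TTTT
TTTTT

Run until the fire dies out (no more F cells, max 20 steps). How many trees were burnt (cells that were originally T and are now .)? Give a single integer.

Step 1: +4 fires, +1 burnt (F count now 4)
Step 2: +8 fires, +4 burnt (F count now 8)
Step 3: +6 fires, +8 burnt (F count now 6)
Step 4: +4 fires, +6 burnt (F count now 4)
Step 5: +0 fires, +4 burnt (F count now 0)
Fire out after step 5
Initially T: 24, now '.': 28
Total burnt (originally-T cells now '.'): 22

Answer: 22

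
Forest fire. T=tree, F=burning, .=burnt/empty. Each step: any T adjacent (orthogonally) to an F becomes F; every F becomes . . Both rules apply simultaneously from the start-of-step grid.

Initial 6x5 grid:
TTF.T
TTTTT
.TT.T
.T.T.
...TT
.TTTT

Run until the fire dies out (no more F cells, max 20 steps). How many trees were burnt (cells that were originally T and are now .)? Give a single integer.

Step 1: +2 fires, +1 burnt (F count now 2)
Step 2: +4 fires, +2 burnt (F count now 4)
Step 3: +3 fires, +4 burnt (F count now 3)
Step 4: +3 fires, +3 burnt (F count now 3)
Step 5: +0 fires, +3 burnt (F count now 0)
Fire out after step 5
Initially T: 19, now '.': 23
Total burnt (originally-T cells now '.'): 12

Answer: 12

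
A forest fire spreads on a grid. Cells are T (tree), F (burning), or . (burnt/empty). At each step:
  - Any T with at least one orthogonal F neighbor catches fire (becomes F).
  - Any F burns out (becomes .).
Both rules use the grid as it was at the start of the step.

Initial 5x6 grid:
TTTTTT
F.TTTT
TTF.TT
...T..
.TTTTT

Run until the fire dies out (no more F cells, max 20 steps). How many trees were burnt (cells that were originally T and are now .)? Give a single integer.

Step 1: +4 fires, +2 burnt (F count now 4)
Step 2: +3 fires, +4 burnt (F count now 3)
Step 3: +2 fires, +3 burnt (F count now 2)
Step 4: +3 fires, +2 burnt (F count now 3)
Step 5: +2 fires, +3 burnt (F count now 2)
Step 6: +0 fires, +2 burnt (F count now 0)
Fire out after step 6
Initially T: 20, now '.': 24
Total burnt (originally-T cells now '.'): 14

Answer: 14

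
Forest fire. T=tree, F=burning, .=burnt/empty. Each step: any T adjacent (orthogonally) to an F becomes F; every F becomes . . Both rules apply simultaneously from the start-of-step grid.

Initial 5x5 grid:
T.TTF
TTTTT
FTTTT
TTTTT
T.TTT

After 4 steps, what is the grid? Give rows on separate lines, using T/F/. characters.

Step 1: 5 trees catch fire, 2 burn out
  T.TF.
  FTTTF
  .FTTT
  FTTTT
  T.TTT
Step 2: 8 trees catch fire, 5 burn out
  F.F..
  .FTF.
  ..FTF
  .FTTT
  F.TTT
Step 3: 4 trees catch fire, 8 burn out
  .....
  ..F..
  ...F.
  ..FTF
  ..TTT
Step 4: 3 trees catch fire, 4 burn out
  .....
  .....
  .....
  ...F.
  ..FTF

.....
.....
.....
...F.
..FTF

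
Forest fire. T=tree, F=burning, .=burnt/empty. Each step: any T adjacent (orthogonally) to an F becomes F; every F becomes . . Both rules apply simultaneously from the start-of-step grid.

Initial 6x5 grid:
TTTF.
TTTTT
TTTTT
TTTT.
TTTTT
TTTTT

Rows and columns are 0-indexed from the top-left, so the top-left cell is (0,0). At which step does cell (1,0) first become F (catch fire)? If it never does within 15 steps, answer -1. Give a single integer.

Step 1: cell (1,0)='T' (+2 fires, +1 burnt)
Step 2: cell (1,0)='T' (+4 fires, +2 burnt)
Step 3: cell (1,0)='T' (+5 fires, +4 burnt)
Step 4: cell (1,0)='F' (+4 fires, +5 burnt)
  -> target ignites at step 4
Step 5: cell (1,0)='.' (+5 fires, +4 burnt)
Step 6: cell (1,0)='.' (+4 fires, +5 burnt)
Step 7: cell (1,0)='.' (+2 fires, +4 burnt)
Step 8: cell (1,0)='.' (+1 fires, +2 burnt)
Step 9: cell (1,0)='.' (+0 fires, +1 burnt)
  fire out at step 9

4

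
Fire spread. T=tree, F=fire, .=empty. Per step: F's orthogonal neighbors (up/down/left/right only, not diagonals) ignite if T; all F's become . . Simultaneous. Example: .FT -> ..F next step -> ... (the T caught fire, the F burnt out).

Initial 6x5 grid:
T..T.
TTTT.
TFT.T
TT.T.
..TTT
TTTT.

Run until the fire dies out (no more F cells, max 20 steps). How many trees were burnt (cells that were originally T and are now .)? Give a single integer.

Answer: 10

Derivation:
Step 1: +4 fires, +1 burnt (F count now 4)
Step 2: +3 fires, +4 burnt (F count now 3)
Step 3: +2 fires, +3 burnt (F count now 2)
Step 4: +1 fires, +2 burnt (F count now 1)
Step 5: +0 fires, +1 burnt (F count now 0)
Fire out after step 5
Initially T: 19, now '.': 21
Total burnt (originally-T cells now '.'): 10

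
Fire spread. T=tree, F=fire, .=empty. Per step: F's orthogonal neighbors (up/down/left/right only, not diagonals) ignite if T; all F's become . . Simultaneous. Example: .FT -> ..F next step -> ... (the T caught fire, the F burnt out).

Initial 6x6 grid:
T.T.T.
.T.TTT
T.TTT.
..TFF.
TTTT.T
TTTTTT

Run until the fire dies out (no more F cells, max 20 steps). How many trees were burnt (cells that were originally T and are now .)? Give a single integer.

Answer: 19

Derivation:
Step 1: +4 fires, +2 burnt (F count now 4)
Step 2: +5 fires, +4 burnt (F count now 5)
Step 3: +5 fires, +5 burnt (F count now 5)
Step 4: +3 fires, +5 burnt (F count now 3)
Step 5: +2 fires, +3 burnt (F count now 2)
Step 6: +0 fires, +2 burnt (F count now 0)
Fire out after step 6
Initially T: 23, now '.': 32
Total burnt (originally-T cells now '.'): 19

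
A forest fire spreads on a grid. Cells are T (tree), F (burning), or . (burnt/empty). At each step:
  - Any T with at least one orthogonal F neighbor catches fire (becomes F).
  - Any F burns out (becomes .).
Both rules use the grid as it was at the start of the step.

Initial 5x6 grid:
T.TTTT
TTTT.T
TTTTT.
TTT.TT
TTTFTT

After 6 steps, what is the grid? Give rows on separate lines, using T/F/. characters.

Step 1: 2 trees catch fire, 1 burn out
  T.TTTT
  TTTT.T
  TTTTT.
  TTT.TT
  TTF.FT
Step 2: 4 trees catch fire, 2 burn out
  T.TTTT
  TTTT.T
  TTTTT.
  TTF.FT
  TF...F
Step 3: 5 trees catch fire, 4 burn out
  T.TTTT
  TTTT.T
  TTFTF.
  TF...F
  F.....
Step 4: 4 trees catch fire, 5 burn out
  T.TTTT
  TTFT.T
  TF.F..
  F.....
  ......
Step 5: 4 trees catch fire, 4 burn out
  T.FTTT
  TF.F.T
  F.....
  ......
  ......
Step 6: 2 trees catch fire, 4 burn out
  T..FTT
  F....T
  ......
  ......
  ......

T..FTT
F....T
......
......
......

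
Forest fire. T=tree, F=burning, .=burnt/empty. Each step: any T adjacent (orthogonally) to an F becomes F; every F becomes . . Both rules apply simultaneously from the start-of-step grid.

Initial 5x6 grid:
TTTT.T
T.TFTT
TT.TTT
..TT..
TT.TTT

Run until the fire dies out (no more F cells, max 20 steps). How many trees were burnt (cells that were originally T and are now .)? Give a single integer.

Step 1: +4 fires, +1 burnt (F count now 4)
Step 2: +4 fires, +4 burnt (F count now 4)
Step 3: +5 fires, +4 burnt (F count now 5)
Step 4: +2 fires, +5 burnt (F count now 2)
Step 5: +2 fires, +2 burnt (F count now 2)
Step 6: +1 fires, +2 burnt (F count now 1)
Step 7: +1 fires, +1 burnt (F count now 1)
Step 8: +0 fires, +1 burnt (F count now 0)
Fire out after step 8
Initially T: 21, now '.': 28
Total burnt (originally-T cells now '.'): 19

Answer: 19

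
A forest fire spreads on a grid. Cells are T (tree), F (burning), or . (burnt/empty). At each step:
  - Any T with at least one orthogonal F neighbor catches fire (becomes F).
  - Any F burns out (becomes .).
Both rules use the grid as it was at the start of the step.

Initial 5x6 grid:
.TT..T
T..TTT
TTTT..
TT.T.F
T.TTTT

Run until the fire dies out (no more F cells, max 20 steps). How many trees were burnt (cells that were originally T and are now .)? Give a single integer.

Answer: 17

Derivation:
Step 1: +1 fires, +1 burnt (F count now 1)
Step 2: +1 fires, +1 burnt (F count now 1)
Step 3: +1 fires, +1 burnt (F count now 1)
Step 4: +2 fires, +1 burnt (F count now 2)
Step 5: +1 fires, +2 burnt (F count now 1)
Step 6: +2 fires, +1 burnt (F count now 2)
Step 7: +2 fires, +2 burnt (F count now 2)
Step 8: +3 fires, +2 burnt (F count now 3)
Step 9: +3 fires, +3 burnt (F count now 3)
Step 10: +1 fires, +3 burnt (F count now 1)
Step 11: +0 fires, +1 burnt (F count now 0)
Fire out after step 11
Initially T: 19, now '.': 28
Total burnt (originally-T cells now '.'): 17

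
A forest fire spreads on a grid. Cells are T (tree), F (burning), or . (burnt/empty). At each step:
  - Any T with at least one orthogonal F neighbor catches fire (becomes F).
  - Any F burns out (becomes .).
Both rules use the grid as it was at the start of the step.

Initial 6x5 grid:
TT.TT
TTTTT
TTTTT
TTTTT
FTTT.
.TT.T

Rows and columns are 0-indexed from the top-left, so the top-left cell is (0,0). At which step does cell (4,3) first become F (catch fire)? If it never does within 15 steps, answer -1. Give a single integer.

Step 1: cell (4,3)='T' (+2 fires, +1 burnt)
Step 2: cell (4,3)='T' (+4 fires, +2 burnt)
Step 3: cell (4,3)='F' (+5 fires, +4 burnt)
  -> target ignites at step 3
Step 4: cell (4,3)='.' (+4 fires, +5 burnt)
Step 5: cell (4,3)='.' (+4 fires, +4 burnt)
Step 6: cell (4,3)='.' (+2 fires, +4 burnt)
Step 7: cell (4,3)='.' (+2 fires, +2 burnt)
Step 8: cell (4,3)='.' (+1 fires, +2 burnt)
Step 9: cell (4,3)='.' (+0 fires, +1 burnt)
  fire out at step 9

3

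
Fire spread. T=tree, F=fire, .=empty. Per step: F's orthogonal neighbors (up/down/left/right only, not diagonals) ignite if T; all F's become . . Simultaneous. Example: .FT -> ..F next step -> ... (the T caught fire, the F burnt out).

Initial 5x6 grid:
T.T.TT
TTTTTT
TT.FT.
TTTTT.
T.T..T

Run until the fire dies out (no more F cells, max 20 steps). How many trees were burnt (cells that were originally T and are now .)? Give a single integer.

Answer: 20

Derivation:
Step 1: +3 fires, +1 burnt (F count now 3)
Step 2: +4 fires, +3 burnt (F count now 4)
Step 3: +6 fires, +4 burnt (F count now 6)
Step 4: +4 fires, +6 burnt (F count now 4)
Step 5: +3 fires, +4 burnt (F count now 3)
Step 6: +0 fires, +3 burnt (F count now 0)
Fire out after step 6
Initially T: 21, now '.': 29
Total burnt (originally-T cells now '.'): 20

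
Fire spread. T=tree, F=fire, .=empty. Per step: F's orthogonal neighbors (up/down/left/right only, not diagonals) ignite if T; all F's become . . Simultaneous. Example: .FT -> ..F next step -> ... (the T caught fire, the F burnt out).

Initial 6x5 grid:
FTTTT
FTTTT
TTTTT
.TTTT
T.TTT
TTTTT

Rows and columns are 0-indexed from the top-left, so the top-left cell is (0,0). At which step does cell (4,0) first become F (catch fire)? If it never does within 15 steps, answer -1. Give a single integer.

Step 1: cell (4,0)='T' (+3 fires, +2 burnt)
Step 2: cell (4,0)='T' (+3 fires, +3 burnt)
Step 3: cell (4,0)='T' (+4 fires, +3 burnt)
Step 4: cell (4,0)='T' (+4 fires, +4 burnt)
Step 5: cell (4,0)='T' (+3 fires, +4 burnt)
Step 6: cell (4,0)='T' (+3 fires, +3 burnt)
Step 7: cell (4,0)='T' (+3 fires, +3 burnt)
Step 8: cell (4,0)='T' (+2 fires, +3 burnt)
Step 9: cell (4,0)='F' (+1 fires, +2 burnt)
  -> target ignites at step 9
Step 10: cell (4,0)='.' (+0 fires, +1 burnt)
  fire out at step 10

9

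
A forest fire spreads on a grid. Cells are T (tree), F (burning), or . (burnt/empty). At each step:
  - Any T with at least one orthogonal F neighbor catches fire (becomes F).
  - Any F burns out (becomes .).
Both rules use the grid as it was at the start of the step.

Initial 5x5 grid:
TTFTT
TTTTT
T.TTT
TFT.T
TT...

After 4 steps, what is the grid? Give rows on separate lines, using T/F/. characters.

Step 1: 6 trees catch fire, 2 burn out
  TF.FT
  TTFTT
  T.TTT
  F.F.T
  TF...
Step 2: 7 trees catch fire, 6 burn out
  F...F
  TF.FT
  F.FTT
  ....T
  F....
Step 3: 3 trees catch fire, 7 burn out
  .....
  F...F
  ...FT
  ....T
  .....
Step 4: 1 trees catch fire, 3 burn out
  .....
  .....
  ....F
  ....T
  .....

.....
.....
....F
....T
.....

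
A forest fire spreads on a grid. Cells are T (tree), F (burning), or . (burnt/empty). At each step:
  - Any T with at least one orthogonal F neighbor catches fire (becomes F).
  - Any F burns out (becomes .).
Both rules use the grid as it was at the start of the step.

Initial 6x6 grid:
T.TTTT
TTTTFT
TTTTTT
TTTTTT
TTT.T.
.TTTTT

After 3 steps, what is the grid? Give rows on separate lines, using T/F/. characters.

Step 1: 4 trees catch fire, 1 burn out
  T.TTFT
  TTTF.F
  TTTTFT
  TTTTTT
  TTT.T.
  .TTTTT
Step 2: 6 trees catch fire, 4 burn out
  T.TF.F
  TTF...
  TTTF.F
  TTTTFT
  TTT.T.
  .TTTTT
Step 3: 6 trees catch fire, 6 burn out
  T.F...
  TF....
  TTF...
  TTTF.F
  TTT.F.
  .TTTTT

T.F...
TF....
TTF...
TTTF.F
TTT.F.
.TTTTT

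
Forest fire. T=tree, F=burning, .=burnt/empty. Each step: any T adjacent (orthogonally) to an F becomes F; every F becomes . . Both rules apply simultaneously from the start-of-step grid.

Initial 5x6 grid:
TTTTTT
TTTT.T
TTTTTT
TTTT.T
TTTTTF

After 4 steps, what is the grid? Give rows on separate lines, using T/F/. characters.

Step 1: 2 trees catch fire, 1 burn out
  TTTTTT
  TTTT.T
  TTTTTT
  TTTT.F
  TTTTF.
Step 2: 2 trees catch fire, 2 burn out
  TTTTTT
  TTTT.T
  TTTTTF
  TTTT..
  TTTF..
Step 3: 4 trees catch fire, 2 burn out
  TTTTTT
  TTTT.F
  TTTTF.
  TTTF..
  TTF...
Step 4: 4 trees catch fire, 4 burn out
  TTTTTF
  TTTT..
  TTTF..
  TTF...
  TF....

TTTTTF
TTTT..
TTTF..
TTF...
TF....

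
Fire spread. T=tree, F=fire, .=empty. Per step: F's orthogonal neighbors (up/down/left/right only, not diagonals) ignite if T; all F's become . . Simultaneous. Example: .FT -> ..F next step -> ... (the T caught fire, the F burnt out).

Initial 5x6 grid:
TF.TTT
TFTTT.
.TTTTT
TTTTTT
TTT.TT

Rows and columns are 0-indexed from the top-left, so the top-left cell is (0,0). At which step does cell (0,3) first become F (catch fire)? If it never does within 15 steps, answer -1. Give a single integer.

Step 1: cell (0,3)='T' (+4 fires, +2 burnt)
Step 2: cell (0,3)='T' (+3 fires, +4 burnt)
Step 3: cell (0,3)='F' (+6 fires, +3 burnt)
  -> target ignites at step 3
Step 4: cell (0,3)='.' (+5 fires, +6 burnt)
Step 5: cell (0,3)='.' (+3 fires, +5 burnt)
Step 6: cell (0,3)='.' (+2 fires, +3 burnt)
Step 7: cell (0,3)='.' (+1 fires, +2 burnt)
Step 8: cell (0,3)='.' (+0 fires, +1 burnt)
  fire out at step 8

3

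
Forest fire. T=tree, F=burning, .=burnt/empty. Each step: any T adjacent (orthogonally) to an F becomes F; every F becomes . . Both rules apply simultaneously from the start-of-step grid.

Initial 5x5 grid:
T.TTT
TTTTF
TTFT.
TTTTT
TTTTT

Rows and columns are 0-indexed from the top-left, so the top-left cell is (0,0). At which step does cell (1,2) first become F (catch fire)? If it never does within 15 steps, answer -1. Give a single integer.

Step 1: cell (1,2)='F' (+6 fires, +2 burnt)
  -> target ignites at step 1
Step 2: cell (1,2)='.' (+7 fires, +6 burnt)
Step 3: cell (1,2)='.' (+5 fires, +7 burnt)
Step 4: cell (1,2)='.' (+3 fires, +5 burnt)
Step 5: cell (1,2)='.' (+0 fires, +3 burnt)
  fire out at step 5

1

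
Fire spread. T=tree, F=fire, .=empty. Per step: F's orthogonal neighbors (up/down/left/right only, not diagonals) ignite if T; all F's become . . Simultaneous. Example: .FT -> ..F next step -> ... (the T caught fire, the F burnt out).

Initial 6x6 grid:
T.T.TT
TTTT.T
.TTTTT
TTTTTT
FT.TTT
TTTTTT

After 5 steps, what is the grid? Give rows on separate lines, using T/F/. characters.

Step 1: 3 trees catch fire, 1 burn out
  T.T.TT
  TTTT.T
  .TTTTT
  FTTTTT
  .F.TTT
  FTTTTT
Step 2: 2 trees catch fire, 3 burn out
  T.T.TT
  TTTT.T
  .TTTTT
  .FTTTT
  ...TTT
  .FTTTT
Step 3: 3 trees catch fire, 2 burn out
  T.T.TT
  TTTT.T
  .FTTTT
  ..FTTT
  ...TTT
  ..FTTT
Step 4: 4 trees catch fire, 3 burn out
  T.T.TT
  TFTT.T
  ..FTTT
  ...FTT
  ...TTT
  ...FTT
Step 5: 6 trees catch fire, 4 burn out
  T.T.TT
  F.FT.T
  ...FTT
  ....FT
  ...FTT
  ....FT

T.T.TT
F.FT.T
...FTT
....FT
...FTT
....FT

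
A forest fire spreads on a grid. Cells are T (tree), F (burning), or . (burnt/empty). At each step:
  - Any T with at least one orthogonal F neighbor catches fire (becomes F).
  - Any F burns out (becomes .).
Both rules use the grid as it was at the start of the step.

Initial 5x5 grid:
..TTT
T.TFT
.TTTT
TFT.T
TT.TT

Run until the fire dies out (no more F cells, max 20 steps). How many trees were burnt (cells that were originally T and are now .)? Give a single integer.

Step 1: +8 fires, +2 burnt (F count now 8)
Step 2: +5 fires, +8 burnt (F count now 5)
Step 3: +1 fires, +5 burnt (F count now 1)
Step 4: +1 fires, +1 burnt (F count now 1)
Step 5: +1 fires, +1 burnt (F count now 1)
Step 6: +0 fires, +1 burnt (F count now 0)
Fire out after step 6
Initially T: 17, now '.': 24
Total burnt (originally-T cells now '.'): 16

Answer: 16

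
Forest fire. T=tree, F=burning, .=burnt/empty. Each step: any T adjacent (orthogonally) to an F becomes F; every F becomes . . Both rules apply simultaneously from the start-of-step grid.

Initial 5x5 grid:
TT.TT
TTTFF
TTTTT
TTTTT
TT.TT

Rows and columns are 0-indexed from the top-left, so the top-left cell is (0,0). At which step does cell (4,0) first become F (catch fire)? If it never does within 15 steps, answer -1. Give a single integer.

Step 1: cell (4,0)='T' (+5 fires, +2 burnt)
Step 2: cell (4,0)='T' (+4 fires, +5 burnt)
Step 3: cell (4,0)='T' (+6 fires, +4 burnt)
Step 4: cell (4,0)='T' (+3 fires, +6 burnt)
Step 5: cell (4,0)='T' (+2 fires, +3 burnt)
Step 6: cell (4,0)='F' (+1 fires, +2 burnt)
  -> target ignites at step 6
Step 7: cell (4,0)='.' (+0 fires, +1 burnt)
  fire out at step 7

6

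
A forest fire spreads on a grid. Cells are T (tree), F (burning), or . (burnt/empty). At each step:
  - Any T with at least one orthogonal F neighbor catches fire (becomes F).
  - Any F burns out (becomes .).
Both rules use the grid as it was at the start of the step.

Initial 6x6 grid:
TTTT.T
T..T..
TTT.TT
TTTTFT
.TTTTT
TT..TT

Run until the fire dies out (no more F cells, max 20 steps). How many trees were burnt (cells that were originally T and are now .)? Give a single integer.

Step 1: +4 fires, +1 burnt (F count now 4)
Step 2: +5 fires, +4 burnt (F count now 5)
Step 3: +4 fires, +5 burnt (F count now 4)
Step 4: +3 fires, +4 burnt (F count now 3)
Step 5: +2 fires, +3 burnt (F count now 2)
Step 6: +2 fires, +2 burnt (F count now 2)
Step 7: +1 fires, +2 burnt (F count now 1)
Step 8: +1 fires, +1 burnt (F count now 1)
Step 9: +1 fires, +1 burnt (F count now 1)
Step 10: +1 fires, +1 burnt (F count now 1)
Step 11: +1 fires, +1 burnt (F count now 1)
Step 12: +0 fires, +1 burnt (F count now 0)
Fire out after step 12
Initially T: 26, now '.': 35
Total burnt (originally-T cells now '.'): 25

Answer: 25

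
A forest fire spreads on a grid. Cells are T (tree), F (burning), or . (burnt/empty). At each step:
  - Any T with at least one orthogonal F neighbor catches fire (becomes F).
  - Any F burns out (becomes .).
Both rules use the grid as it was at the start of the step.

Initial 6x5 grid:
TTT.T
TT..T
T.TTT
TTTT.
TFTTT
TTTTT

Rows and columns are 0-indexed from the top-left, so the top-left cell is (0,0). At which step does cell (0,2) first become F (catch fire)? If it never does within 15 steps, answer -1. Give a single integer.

Step 1: cell (0,2)='T' (+4 fires, +1 burnt)
Step 2: cell (0,2)='T' (+5 fires, +4 burnt)
Step 3: cell (0,2)='T' (+5 fires, +5 burnt)
Step 4: cell (0,2)='T' (+3 fires, +5 burnt)
Step 5: cell (0,2)='T' (+3 fires, +3 burnt)
Step 6: cell (0,2)='T' (+2 fires, +3 burnt)
Step 7: cell (0,2)='F' (+2 fires, +2 burnt)
  -> target ignites at step 7
Step 8: cell (0,2)='.' (+0 fires, +2 burnt)
  fire out at step 8

7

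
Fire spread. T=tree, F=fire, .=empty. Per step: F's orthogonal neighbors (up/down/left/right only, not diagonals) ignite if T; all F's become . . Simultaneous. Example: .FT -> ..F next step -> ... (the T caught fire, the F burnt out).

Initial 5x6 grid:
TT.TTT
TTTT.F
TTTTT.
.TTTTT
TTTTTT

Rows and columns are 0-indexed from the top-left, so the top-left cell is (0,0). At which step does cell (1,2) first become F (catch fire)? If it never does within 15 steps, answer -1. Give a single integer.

Step 1: cell (1,2)='T' (+1 fires, +1 burnt)
Step 2: cell (1,2)='T' (+1 fires, +1 burnt)
Step 3: cell (1,2)='T' (+1 fires, +1 burnt)
Step 4: cell (1,2)='T' (+1 fires, +1 burnt)
Step 5: cell (1,2)='F' (+2 fires, +1 burnt)
  -> target ignites at step 5
Step 6: cell (1,2)='.' (+4 fires, +2 burnt)
Step 7: cell (1,2)='.' (+6 fires, +4 burnt)
Step 8: cell (1,2)='.' (+6 fires, +6 burnt)
Step 9: cell (1,2)='.' (+2 fires, +6 burnt)
Step 10: cell (1,2)='.' (+1 fires, +2 burnt)
Step 11: cell (1,2)='.' (+0 fires, +1 burnt)
  fire out at step 11

5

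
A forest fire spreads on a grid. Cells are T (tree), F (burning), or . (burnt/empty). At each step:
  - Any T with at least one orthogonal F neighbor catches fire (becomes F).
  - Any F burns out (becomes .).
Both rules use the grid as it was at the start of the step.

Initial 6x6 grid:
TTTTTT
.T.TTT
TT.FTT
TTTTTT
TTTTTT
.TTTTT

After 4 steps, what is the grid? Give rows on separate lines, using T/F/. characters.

Step 1: 3 trees catch fire, 1 burn out
  TTTTTT
  .T.FTT
  TT..FT
  TTTFTT
  TTTTTT
  .TTTTT
Step 2: 6 trees catch fire, 3 burn out
  TTTFTT
  .T..FT
  TT...F
  TTF.FT
  TTTFTT
  .TTTTT
Step 3: 8 trees catch fire, 6 burn out
  TTF.FT
  .T...F
  TT....
  TF...F
  TTF.FT
  .TTFTT
Step 4: 8 trees catch fire, 8 burn out
  TF...F
  .T....
  TF....
  F.....
  TF...F
  .TF.FT

TF...F
.T....
TF....
F.....
TF...F
.TF.FT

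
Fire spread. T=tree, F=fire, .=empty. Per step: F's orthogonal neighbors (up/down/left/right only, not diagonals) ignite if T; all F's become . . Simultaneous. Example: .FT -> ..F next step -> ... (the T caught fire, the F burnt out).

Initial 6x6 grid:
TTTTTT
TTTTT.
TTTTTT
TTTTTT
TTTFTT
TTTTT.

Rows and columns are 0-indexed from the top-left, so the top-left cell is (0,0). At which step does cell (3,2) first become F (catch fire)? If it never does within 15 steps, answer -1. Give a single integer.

Step 1: cell (3,2)='T' (+4 fires, +1 burnt)
Step 2: cell (3,2)='F' (+7 fires, +4 burnt)
  -> target ignites at step 2
Step 3: cell (3,2)='.' (+7 fires, +7 burnt)
Step 4: cell (3,2)='.' (+7 fires, +7 burnt)
Step 5: cell (3,2)='.' (+4 fires, +7 burnt)
Step 6: cell (3,2)='.' (+3 fires, +4 burnt)
Step 7: cell (3,2)='.' (+1 fires, +3 burnt)
Step 8: cell (3,2)='.' (+0 fires, +1 burnt)
  fire out at step 8

2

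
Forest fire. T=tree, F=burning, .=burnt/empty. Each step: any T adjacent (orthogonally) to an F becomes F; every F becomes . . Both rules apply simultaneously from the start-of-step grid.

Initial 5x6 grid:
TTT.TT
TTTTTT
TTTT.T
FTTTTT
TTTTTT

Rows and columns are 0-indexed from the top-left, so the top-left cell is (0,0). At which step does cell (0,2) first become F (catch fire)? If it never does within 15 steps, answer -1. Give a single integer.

Step 1: cell (0,2)='T' (+3 fires, +1 burnt)
Step 2: cell (0,2)='T' (+4 fires, +3 burnt)
Step 3: cell (0,2)='T' (+5 fires, +4 burnt)
Step 4: cell (0,2)='T' (+5 fires, +5 burnt)
Step 5: cell (0,2)='F' (+4 fires, +5 burnt)
  -> target ignites at step 5
Step 6: cell (0,2)='.' (+3 fires, +4 burnt)
Step 7: cell (0,2)='.' (+2 fires, +3 burnt)
Step 8: cell (0,2)='.' (+1 fires, +2 burnt)
Step 9: cell (0,2)='.' (+0 fires, +1 burnt)
  fire out at step 9

5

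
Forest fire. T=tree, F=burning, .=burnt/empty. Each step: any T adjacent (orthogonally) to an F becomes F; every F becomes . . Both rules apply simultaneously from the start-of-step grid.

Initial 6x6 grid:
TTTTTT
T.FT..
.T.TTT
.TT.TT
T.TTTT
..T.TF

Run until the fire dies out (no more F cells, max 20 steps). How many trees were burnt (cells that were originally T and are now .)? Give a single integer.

Answer: 22

Derivation:
Step 1: +4 fires, +2 burnt (F count now 4)
Step 2: +5 fires, +4 burnt (F count now 5)
Step 3: +6 fires, +5 burnt (F count now 6)
Step 4: +3 fires, +6 burnt (F count now 3)
Step 5: +2 fires, +3 burnt (F count now 2)
Step 6: +1 fires, +2 burnt (F count now 1)
Step 7: +1 fires, +1 burnt (F count now 1)
Step 8: +0 fires, +1 burnt (F count now 0)
Fire out after step 8
Initially T: 23, now '.': 35
Total burnt (originally-T cells now '.'): 22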